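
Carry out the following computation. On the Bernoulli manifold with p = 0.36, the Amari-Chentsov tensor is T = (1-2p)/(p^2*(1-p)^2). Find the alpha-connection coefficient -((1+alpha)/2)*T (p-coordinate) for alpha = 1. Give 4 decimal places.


Skewness (Amari-Chentsov) tensor: T = (1-2p)/(p^2*(1-p)^2).
p = 0.36, 1-2p = 0.28, p^2 = 0.1296, (1-p)^2 = 0.4096.
T = 0.28/(0.1296 * 0.4096) = 5.274643.
In the p-coordinate, Gamma^(alpha) = Gamma^(0) - (alpha/2)*T with Gamma^(0) = (1/2)*g'(p) = -T/2,
so Gamma^(alpha) = -((1+alpha)/2)*T.
alpha = 1, -(1+alpha)/2 = -1.0.
Gamma = -1.0 * 5.274643 = -5.2746

-5.2746


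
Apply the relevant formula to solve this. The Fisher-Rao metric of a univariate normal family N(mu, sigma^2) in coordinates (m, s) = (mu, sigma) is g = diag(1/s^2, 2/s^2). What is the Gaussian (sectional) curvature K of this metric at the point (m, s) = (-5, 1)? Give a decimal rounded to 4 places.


The metric has the form g = (A dm^2 + B ds^2)/s^2 with A = 1, B = 2.
Substitute u = sqrt(A/B)*m: g = B*(du^2 + ds^2)/s^2, i.e. B times the
Poincare upper half-plane metric, which has constant Gaussian curvature -1.
Scaling a 2D metric by a constant c divides the Gaussian curvature by c,
so K = -1/B = -1/(2) = -0.5000 everywhere (the point (m, s) = (-5, 1) is irrelevant:
the curvature is constant).
The requested Gaussian curvature is K = -0.5000.

-0.5000


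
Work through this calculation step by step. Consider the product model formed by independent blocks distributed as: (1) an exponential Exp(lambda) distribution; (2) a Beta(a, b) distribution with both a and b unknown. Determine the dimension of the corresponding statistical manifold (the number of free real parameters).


The dimension of a statistical manifold equals the number of free
(independent) real parameters of the model. For a product of independent
blocks the parameter counts add.
- exponential (lambda): 1.
- Beta (a, b): 2.
Total = 1 + 2 = 3.
Dimension = 3

3


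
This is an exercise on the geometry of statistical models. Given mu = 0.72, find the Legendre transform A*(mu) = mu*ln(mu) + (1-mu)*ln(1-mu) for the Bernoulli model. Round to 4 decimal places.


Legendre transform for Bernoulli:
A*(mu) = mu*log(mu) + (1-mu)*log(1-mu).
mu = 0.72, 1-mu = 0.28.
mu*log(mu) = 0.72*log(0.72) = -0.236523.
(1-mu)*log(1-mu) = 0.28*log(0.28) = -0.35643.
A* = -0.236523 + -0.35643 = -0.5930

-0.5930


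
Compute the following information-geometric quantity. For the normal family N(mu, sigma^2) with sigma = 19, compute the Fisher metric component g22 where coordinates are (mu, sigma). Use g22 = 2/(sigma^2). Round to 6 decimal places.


For the 2-parameter normal family, the Fisher metric has:
  g11 = 1/sigma^2, g22 = 2/sigma^2.
sigma = 19, sigma^2 = 361.
g22 = 0.005540

0.005540


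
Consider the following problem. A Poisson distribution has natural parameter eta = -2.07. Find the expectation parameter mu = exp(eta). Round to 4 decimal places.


Expectation parameter for Poisson exponential family:
mu = exp(eta).
eta = -2.07.
mu = exp(-2.07) = 0.1262

0.1262


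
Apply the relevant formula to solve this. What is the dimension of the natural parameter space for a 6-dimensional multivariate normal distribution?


Exponential family dimension calculation:
For 6-dim MVN: mean has 6 params, covariance has 6*7/2 = 21 unique entries.
Total dim = 6 + 21 = 27.

27


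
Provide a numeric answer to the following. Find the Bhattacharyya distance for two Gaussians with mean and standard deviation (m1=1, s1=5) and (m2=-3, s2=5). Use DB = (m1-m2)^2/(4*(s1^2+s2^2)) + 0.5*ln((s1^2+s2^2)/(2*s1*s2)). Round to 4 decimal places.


Bhattacharyya distance between two Gaussians:
DB = (m1-m2)^2/(4*(s1^2+s2^2)) + (1/2)*ln((s1^2+s2^2)/(2*s1*s2)).
(m1-m2)^2 = (4)^2 = 16.
s1^2+s2^2 = 25 + 25 = 50.
term1 = 16/200 = 0.08.
term2 = 0.5*ln(50/50.0) = 0.0.
DB = 0.08 + 0.0 = 0.0800

0.0800


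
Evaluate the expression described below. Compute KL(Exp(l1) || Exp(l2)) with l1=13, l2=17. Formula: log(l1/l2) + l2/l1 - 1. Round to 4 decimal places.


KL divergence for exponential family:
KL = log(l1/l2) + l2/l1 - 1.
log(13/17) = -0.268264.
17/13 = 1.307692.
KL = -0.268264 + 1.307692 - 1 = 0.0394

0.0394


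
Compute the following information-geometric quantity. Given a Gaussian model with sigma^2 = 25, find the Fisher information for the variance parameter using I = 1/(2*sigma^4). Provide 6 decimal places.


Fisher information for variance: I(sigma^2) = 1/(2*sigma^4).
sigma^2 = 25, so sigma^4 = 625.
I = 1/(2*625) = 1/1250 = 0.000800

0.000800


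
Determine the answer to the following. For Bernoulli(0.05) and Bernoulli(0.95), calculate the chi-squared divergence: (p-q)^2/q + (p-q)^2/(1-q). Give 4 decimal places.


Chi-squared divergence between Bernoulli distributions:
chi^2 = (p-q)^2/q + (p-q)^2/(1-q).
p = 0.05, q = 0.95, p-q = -0.9.
(p-q)^2 = 0.81.
term1 = 0.81/0.95 = 0.852632.
term2 = 0.81/0.05 = 16.2.
chi^2 = 0.852632 + 16.2 = 17.0526

17.0526


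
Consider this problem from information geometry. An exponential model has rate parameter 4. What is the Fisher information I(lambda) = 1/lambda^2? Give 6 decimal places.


Fisher information for exponential: I(lambda) = 1/lambda^2.
lambda = 4, lambda^2 = 16.
I = 1/16 = 0.062500

0.062500


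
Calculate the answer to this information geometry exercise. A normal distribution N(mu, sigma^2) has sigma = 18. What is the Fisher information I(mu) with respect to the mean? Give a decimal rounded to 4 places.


The Fisher information for the mean of a normal distribution is I(mu) = 1/sigma^2.
sigma = 18, so sigma^2 = 324.
I(mu) = 1/324 = 0.0031

0.0031


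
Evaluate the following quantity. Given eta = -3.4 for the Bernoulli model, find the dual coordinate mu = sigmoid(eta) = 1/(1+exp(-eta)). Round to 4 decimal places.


Dual coordinate (expectation parameter) for Bernoulli:
mu = 1/(1+exp(-eta)).
eta = -3.4.
exp(-eta) = exp(3.4) = 29.9641.
mu = 1/(1+29.9641) = 0.0323

0.0323


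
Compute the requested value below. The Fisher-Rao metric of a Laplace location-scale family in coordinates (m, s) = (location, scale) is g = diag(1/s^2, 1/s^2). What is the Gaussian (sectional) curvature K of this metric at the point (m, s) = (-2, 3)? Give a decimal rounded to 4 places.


The metric has the form g = (A dm^2 + B ds^2)/s^2 with A = 1, B = 1.
Substitute u = sqrt(A/B)*m: g = B*(du^2 + ds^2)/s^2, i.e. B times the
Poincare upper half-plane metric, which has constant Gaussian curvature -1.
Scaling a 2D metric by a constant c divides the Gaussian curvature by c,
so K = -1/B = -1/(1) = -1.0000 everywhere (the point (m, s) = (-2, 3) is irrelevant:
the curvature is constant).
The requested Gaussian curvature is K = -1.0000.

-1.0000


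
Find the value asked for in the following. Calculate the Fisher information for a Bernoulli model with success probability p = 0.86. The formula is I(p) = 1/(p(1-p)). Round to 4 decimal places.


For Bernoulli(p), Fisher information is I(p) = 1/(p*(1-p)).
p = 0.86, 1-p = 0.14.
p*(1-p) = 0.1204.
I(p) = 1/0.1204 = 8.3056

8.3056


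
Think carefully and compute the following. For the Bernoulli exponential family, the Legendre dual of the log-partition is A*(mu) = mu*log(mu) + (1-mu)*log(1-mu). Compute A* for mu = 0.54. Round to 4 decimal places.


Legendre transform for Bernoulli:
A*(mu) = mu*log(mu) + (1-mu)*log(1-mu).
mu = 0.54, 1-mu = 0.46.
mu*log(mu) = 0.54*log(0.54) = -0.332741.
(1-mu)*log(1-mu) = 0.46*log(0.46) = -0.357203.
A* = -0.332741 + -0.357203 = -0.6899

-0.6899


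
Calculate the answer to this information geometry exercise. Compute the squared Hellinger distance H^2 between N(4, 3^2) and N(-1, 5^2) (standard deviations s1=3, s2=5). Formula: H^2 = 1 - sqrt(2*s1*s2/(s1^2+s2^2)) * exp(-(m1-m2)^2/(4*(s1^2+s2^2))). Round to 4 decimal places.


Squared Hellinger distance for Gaussians:
H^2 = 1 - sqrt(2*s1*s2/(s1^2+s2^2)) * exp(-(m1-m2)^2/(4*(s1^2+s2^2))).
s1^2 = 9, s2^2 = 25, s1^2+s2^2 = 34.
sqrt(2*3*5/(34)) = 0.939336.
(m1-m2)^2 = (5)^2 = 25.
exp(-25/(4*34)) = exp(-0.183824) = 0.832083.
H^2 = 1 - 0.939336*0.832083 = 0.2184

0.2184


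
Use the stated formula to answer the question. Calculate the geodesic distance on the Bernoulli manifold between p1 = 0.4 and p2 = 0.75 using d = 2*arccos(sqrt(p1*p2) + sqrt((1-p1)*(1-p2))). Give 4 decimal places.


Geodesic distance on Bernoulli manifold:
d(p1,p2) = 2*arccos(sqrt(p1*p2) + sqrt((1-p1)*(1-p2))).
sqrt(p1*p2) = sqrt(0.4*0.75) = 0.547723.
sqrt((1-p1)*(1-p2)) = sqrt(0.6*0.25) = 0.387298.
arg = 0.547723 + 0.387298 = 0.935021.
d = 2*arccos(0.935021) = 0.7250

0.7250


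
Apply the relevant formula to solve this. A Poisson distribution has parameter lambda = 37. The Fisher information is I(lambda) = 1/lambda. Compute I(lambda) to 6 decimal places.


Fisher information for Poisson: I(lambda) = 1/lambda.
lambda = 37.
I(lambda) = 1/37 = 0.027027

0.027027


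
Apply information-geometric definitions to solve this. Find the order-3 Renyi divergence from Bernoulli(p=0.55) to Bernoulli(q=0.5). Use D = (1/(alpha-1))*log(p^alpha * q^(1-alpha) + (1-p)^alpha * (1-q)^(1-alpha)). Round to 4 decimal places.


Renyi divergence of order alpha between Bernoulli distributions:
D = (1/(alpha-1))*log(p^alpha * q^(1-alpha) + (1-p)^alpha * (1-q)^(1-alpha)).
alpha = 3, p = 0.55, q = 0.5.
p^alpha * q^(1-alpha) = 0.55^3 * 0.5^-2 = 0.6655.
(1-p)^alpha * (1-q)^(1-alpha) = 0.45^3 * 0.5^-2 = 0.3645.
sum = 0.6655 + 0.3645 = 1.03.
D = (1/2)*log(1.03) = 0.0148

0.0148


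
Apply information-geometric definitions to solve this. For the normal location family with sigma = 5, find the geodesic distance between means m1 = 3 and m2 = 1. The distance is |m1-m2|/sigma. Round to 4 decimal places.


On the fixed-variance normal subfamily, geodesic distance = |m1-m2|/sigma.
|3 - 1| = 2.
sigma = 5.
d = 2/5 = 0.4000

0.4000


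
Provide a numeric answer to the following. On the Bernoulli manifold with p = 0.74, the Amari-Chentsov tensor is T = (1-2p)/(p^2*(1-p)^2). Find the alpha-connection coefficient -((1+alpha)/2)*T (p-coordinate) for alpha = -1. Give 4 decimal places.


Skewness (Amari-Chentsov) tensor: T = (1-2p)/(p^2*(1-p)^2).
p = 0.74, 1-2p = -0.48, p^2 = 0.5476, (1-p)^2 = 0.0676.
T = -0.48/(0.5476 * 0.0676) = -12.966749.
In the p-coordinate, Gamma^(alpha) = Gamma^(0) - (alpha/2)*T with Gamma^(0) = (1/2)*g'(p) = -T/2,
so Gamma^(alpha) = -((1+alpha)/2)*T.
alpha = -1, -(1+alpha)/2 = 0.0.
Gamma = 0.0 * -12.966749 = 0.0000

0.0000


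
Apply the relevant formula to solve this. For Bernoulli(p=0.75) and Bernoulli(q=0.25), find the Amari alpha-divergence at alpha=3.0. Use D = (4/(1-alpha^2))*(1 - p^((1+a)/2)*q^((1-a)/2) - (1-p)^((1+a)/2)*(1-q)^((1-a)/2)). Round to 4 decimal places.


Amari alpha-divergence:
D = (4/(1-alpha^2))*(1 - p^((1+a)/2)*q^((1-a)/2) - (1-p)^((1+a)/2)*(1-q)^((1-a)/2)).
alpha = 3.0, p = 0.75, q = 0.25.
e1 = (1+alpha)/2 = 2.0, e2 = (1-alpha)/2 = -1.0.
t1 = p^e1 * q^e2 = 0.75^2.0 * 0.25^-1.0 = 2.25.
t2 = (1-p)^e1 * (1-q)^e2 = 0.25^2.0 * 0.75^-1.0 = 0.083333.
4/(1-alpha^2) = -0.5.
D = -0.5*(1 - 2.25 - 0.083333) = 0.6667

0.6667


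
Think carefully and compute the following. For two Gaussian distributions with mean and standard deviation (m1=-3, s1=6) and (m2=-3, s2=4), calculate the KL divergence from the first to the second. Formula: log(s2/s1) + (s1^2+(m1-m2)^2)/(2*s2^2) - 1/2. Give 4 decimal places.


KL divergence between normal distributions:
KL = log(s2/s1) + (s1^2 + (m1-m2)^2)/(2*s2^2) - 1/2.
log(4/6) = -0.405465.
(6^2 + (-3--3)^2)/(2*4^2) = (36 + 0)/32 = 1.125.
KL = -0.405465 + 1.125 - 0.5 = 0.2195

0.2195


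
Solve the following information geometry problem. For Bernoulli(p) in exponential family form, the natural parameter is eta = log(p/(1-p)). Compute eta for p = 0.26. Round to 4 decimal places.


Natural parameter for Bernoulli: eta = log(p/(1-p)).
p = 0.26, 1-p = 0.74.
p/(1-p) = 0.351351.
eta = log(0.351351) = -1.0460

-1.0460


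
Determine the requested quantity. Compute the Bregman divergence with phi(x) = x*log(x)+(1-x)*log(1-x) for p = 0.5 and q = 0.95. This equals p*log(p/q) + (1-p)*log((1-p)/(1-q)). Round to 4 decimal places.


Bregman divergence with negative entropy generator:
D = p*log(p/q) + (1-p)*log((1-p)/(1-q)).
p = 0.5, q = 0.95.
p*log(p/q) = 0.5*log(0.5/0.95) = -0.320927.
(1-p)*log((1-p)/(1-q)) = 0.5*log(0.5/0.05) = 1.151293.
D = -0.320927 + 1.151293 = 0.8304

0.8304


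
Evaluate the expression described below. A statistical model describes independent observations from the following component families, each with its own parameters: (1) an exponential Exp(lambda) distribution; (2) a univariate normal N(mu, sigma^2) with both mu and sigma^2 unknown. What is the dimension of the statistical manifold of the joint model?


The dimension of a statistical manifold equals the number of free
(independent) real parameters of the model. For a product of independent
blocks the parameter counts add.
- exponential (lambda): 1.
- normal (mu, sigma^2): 2.
Total = 1 + 2 = 3.
Dimension = 3

3


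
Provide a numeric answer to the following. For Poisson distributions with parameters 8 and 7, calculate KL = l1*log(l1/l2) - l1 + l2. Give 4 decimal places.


KL divergence for Poisson:
KL = l1*log(l1/l2) - l1 + l2.
l1 = 8, l2 = 7.
log(8/7) = 0.133531.
l1*log(l1/l2) = 8 * 0.133531 = 1.068251.
KL = 1.068251 - 8 + 7 = 0.0683

0.0683


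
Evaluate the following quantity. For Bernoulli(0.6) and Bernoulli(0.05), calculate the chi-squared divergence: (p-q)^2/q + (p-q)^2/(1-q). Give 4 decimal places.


Chi-squared divergence between Bernoulli distributions:
chi^2 = (p-q)^2/q + (p-q)^2/(1-q).
p = 0.6, q = 0.05, p-q = 0.55.
(p-q)^2 = 0.3025.
term1 = 0.3025/0.05 = 6.05.
term2 = 0.3025/0.95 = 0.318421.
chi^2 = 6.05 + 0.318421 = 6.3684

6.3684


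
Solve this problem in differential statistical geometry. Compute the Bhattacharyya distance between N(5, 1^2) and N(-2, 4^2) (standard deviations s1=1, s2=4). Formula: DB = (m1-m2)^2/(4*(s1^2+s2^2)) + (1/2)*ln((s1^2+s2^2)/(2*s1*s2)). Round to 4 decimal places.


Bhattacharyya distance between two Gaussians:
DB = (m1-m2)^2/(4*(s1^2+s2^2)) + (1/2)*ln((s1^2+s2^2)/(2*s1*s2)).
(m1-m2)^2 = (7)^2 = 49.
s1^2+s2^2 = 1 + 16 = 17.
term1 = 49/68 = 0.720588.
term2 = 0.5*ln(17/8.0) = 0.376886.
DB = 0.720588 + 0.376886 = 1.0975

1.0975


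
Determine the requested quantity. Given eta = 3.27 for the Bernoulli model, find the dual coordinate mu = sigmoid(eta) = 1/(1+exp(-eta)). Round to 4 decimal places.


Dual coordinate (expectation parameter) for Bernoulli:
mu = 1/(1+exp(-eta)).
eta = 3.27.
exp(-eta) = exp(-3.27) = 0.038006.
mu = 1/(1+0.038006) = 0.9634

0.9634


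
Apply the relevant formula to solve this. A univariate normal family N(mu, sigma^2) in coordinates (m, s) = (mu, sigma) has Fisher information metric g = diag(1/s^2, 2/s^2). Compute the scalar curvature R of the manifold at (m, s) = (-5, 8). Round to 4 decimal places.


The metric has the form g = (A dm^2 + B ds^2)/s^2 with A = 1, B = 2.
Substitute u = sqrt(A/B)*m: g = B*(du^2 + ds^2)/s^2, i.e. B times the
Poincare upper half-plane metric, which has constant Gaussian curvature -1.
Scaling a 2D metric by a constant c divides the Gaussian curvature by c,
so K = -1/B = -1/(2) = -0.5000 everywhere (the point (m, s) = (-5, 8) is irrelevant:
the curvature is constant).
Scalar curvature in dimension 2: R = 2K = -2/(2) = -1.0000.

-1.0000


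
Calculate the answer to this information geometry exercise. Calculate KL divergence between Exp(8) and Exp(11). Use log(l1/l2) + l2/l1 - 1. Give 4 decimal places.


KL divergence for exponential family:
KL = log(l1/l2) + l2/l1 - 1.
log(8/11) = -0.318454.
11/8 = 1.375.
KL = -0.318454 + 1.375 - 1 = 0.0565

0.0565


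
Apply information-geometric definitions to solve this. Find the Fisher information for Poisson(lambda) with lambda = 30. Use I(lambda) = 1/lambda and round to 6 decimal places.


Fisher information for Poisson: I(lambda) = 1/lambda.
lambda = 30.
I(lambda) = 1/30 = 0.033333

0.033333


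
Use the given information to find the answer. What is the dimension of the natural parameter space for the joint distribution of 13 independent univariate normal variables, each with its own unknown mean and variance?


Exponential family dimension calculation:
Each univariate normal has two natural parameters (mu/sigma^2 and -1/(2 sigma^2)).
With 13 independent components, dim = 2 * 13 = 26.

26


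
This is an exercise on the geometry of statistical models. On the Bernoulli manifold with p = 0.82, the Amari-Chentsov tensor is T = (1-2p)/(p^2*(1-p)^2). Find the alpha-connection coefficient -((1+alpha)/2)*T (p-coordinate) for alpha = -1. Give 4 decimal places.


Skewness (Amari-Chentsov) tensor: T = (1-2p)/(p^2*(1-p)^2).
p = 0.82, 1-2p = -0.64, p^2 = 0.6724, (1-p)^2 = 0.0324.
T = -0.64/(0.6724 * 0.0324) = -29.376988.
In the p-coordinate, Gamma^(alpha) = Gamma^(0) - (alpha/2)*T with Gamma^(0) = (1/2)*g'(p) = -T/2,
so Gamma^(alpha) = -((1+alpha)/2)*T.
alpha = -1, -(1+alpha)/2 = 0.0.
Gamma = 0.0 * -29.376988 = 0.0000

0.0000


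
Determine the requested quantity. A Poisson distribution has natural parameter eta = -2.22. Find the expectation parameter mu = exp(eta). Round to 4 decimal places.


Expectation parameter for Poisson exponential family:
mu = exp(eta).
eta = -2.22.
mu = exp(-2.22) = 0.1086

0.1086


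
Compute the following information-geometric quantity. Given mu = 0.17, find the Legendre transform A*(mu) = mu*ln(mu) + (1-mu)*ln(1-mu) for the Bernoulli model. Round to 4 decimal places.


Legendre transform for Bernoulli:
A*(mu) = mu*log(mu) + (1-mu)*log(1-mu).
mu = 0.17, 1-mu = 0.83.
mu*log(mu) = 0.17*log(0.17) = -0.301233.
(1-mu)*log(1-mu) = 0.83*log(0.83) = -0.154654.
A* = -0.301233 + -0.154654 = -0.4559

-0.4559


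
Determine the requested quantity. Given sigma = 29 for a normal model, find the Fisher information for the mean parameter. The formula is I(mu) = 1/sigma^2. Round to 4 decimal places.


The Fisher information for the mean of a normal distribution is I(mu) = 1/sigma^2.
sigma = 29, so sigma^2 = 841.
I(mu) = 1/841 = 0.0012

0.0012


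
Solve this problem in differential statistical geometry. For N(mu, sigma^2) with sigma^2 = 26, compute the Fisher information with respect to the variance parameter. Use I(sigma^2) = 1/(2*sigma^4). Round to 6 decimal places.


Fisher information for variance: I(sigma^2) = 1/(2*sigma^4).
sigma^2 = 26, so sigma^4 = 676.
I = 1/(2*676) = 1/1352 = 0.000740

0.000740


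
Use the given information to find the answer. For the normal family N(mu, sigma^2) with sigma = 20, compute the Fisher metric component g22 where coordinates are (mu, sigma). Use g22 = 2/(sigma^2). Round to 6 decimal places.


For the 2-parameter normal family, the Fisher metric has:
  g11 = 1/sigma^2, g22 = 2/sigma^2.
sigma = 20, sigma^2 = 400.
g22 = 0.005000

0.005000


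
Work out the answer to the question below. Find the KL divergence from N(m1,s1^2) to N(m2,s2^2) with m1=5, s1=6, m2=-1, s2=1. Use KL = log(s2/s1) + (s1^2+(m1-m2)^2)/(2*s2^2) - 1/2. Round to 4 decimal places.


KL divergence between normal distributions:
KL = log(s2/s1) + (s1^2 + (m1-m2)^2)/(2*s2^2) - 1/2.
log(1/6) = -1.791759.
(6^2 + (5--1)^2)/(2*1^2) = (36 + 36)/2 = 36.0.
KL = -1.791759 + 36.0 - 0.5 = 33.7082

33.7082


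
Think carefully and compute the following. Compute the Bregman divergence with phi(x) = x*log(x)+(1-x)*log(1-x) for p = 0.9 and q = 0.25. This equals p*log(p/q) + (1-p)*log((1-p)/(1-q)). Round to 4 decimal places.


Bregman divergence with negative entropy generator:
D = p*log(p/q) + (1-p)*log((1-p)/(1-q)).
p = 0.9, q = 0.25.
p*log(p/q) = 0.9*log(0.9/0.25) = 1.15284.
(1-p)*log((1-p)/(1-q)) = 0.1*log(0.1/0.75) = -0.20149.
D = 1.15284 + -0.20149 = 0.9514

0.9514


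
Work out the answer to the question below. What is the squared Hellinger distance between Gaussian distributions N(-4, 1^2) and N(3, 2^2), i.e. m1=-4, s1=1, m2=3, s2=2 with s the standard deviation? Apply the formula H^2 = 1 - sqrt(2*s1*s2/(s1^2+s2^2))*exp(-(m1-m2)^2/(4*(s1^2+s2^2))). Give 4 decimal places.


Squared Hellinger distance for Gaussians:
H^2 = 1 - sqrt(2*s1*s2/(s1^2+s2^2)) * exp(-(m1-m2)^2/(4*(s1^2+s2^2))).
s1^2 = 1, s2^2 = 4, s1^2+s2^2 = 5.
sqrt(2*1*2/(5)) = 0.894427.
(m1-m2)^2 = (-7)^2 = 49.
exp(-49/(4*5)) = exp(-2.45) = 0.086294.
H^2 = 1 - 0.894427*0.086294 = 0.9228

0.9228


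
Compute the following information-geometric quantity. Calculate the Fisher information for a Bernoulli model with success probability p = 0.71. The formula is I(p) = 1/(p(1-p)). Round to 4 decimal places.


For Bernoulli(p), Fisher information is I(p) = 1/(p*(1-p)).
p = 0.71, 1-p = 0.29.
p*(1-p) = 0.2059.
I(p) = 1/0.2059 = 4.8567

4.8567


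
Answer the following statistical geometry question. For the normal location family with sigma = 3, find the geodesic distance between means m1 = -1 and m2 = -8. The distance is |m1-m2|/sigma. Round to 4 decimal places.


On the fixed-variance normal subfamily, geodesic distance = |m1-m2|/sigma.
|-1 - -8| = 7.
sigma = 3.
d = 7/3 = 2.3333

2.3333


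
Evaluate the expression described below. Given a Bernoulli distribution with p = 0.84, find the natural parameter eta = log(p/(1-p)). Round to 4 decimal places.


Natural parameter for Bernoulli: eta = log(p/(1-p)).
p = 0.84, 1-p = 0.16.
p/(1-p) = 5.25.
eta = log(5.25) = 1.6582

1.6582


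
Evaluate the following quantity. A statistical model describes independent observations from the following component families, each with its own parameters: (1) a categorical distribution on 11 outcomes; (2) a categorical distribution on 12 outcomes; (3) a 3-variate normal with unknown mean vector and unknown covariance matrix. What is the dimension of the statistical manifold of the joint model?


The dimension of a statistical manifold equals the number of free
(independent) real parameters of the model. For a product of independent
blocks the parameter counts add.
- categorical on 11 outcomes (probabilities sum to 1): 11-1 = 10.
- categorical on 12 outcomes (probabilities sum to 1): 12-1 = 11.
- 3-variate normal: 3 (mean) + 3*4/2 = 6 (symmetric covariance) = 9.
Total = 10 + 11 + 9 = 30.
Dimension = 30

30


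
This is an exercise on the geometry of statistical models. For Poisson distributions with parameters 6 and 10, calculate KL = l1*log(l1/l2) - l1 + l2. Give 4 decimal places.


KL divergence for Poisson:
KL = l1*log(l1/l2) - l1 + l2.
l1 = 6, l2 = 10.
log(6/10) = -0.510826.
l1*log(l1/l2) = 6 * -0.510826 = -3.064954.
KL = -3.064954 - 6 + 10 = 0.9350

0.9350


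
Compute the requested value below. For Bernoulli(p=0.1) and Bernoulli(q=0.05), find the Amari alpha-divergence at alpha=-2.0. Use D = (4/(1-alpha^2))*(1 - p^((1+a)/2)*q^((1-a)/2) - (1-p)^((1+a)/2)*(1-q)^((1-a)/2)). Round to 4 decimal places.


Amari alpha-divergence:
D = (4/(1-alpha^2))*(1 - p^((1+a)/2)*q^((1-a)/2) - (1-p)^((1+a)/2)*(1-q)^((1-a)/2)).
alpha = -2.0, p = 0.1, q = 0.05.
e1 = (1+alpha)/2 = -0.5, e2 = (1-alpha)/2 = 1.5.
t1 = p^e1 * q^e2 = 0.1^-0.5 * 0.05^1.5 = 0.035355.
t2 = (1-p)^e1 * (1-q)^e2 = 0.9^-0.5 * 0.95^1.5 = 0.976032.
4/(1-alpha^2) = -1.333333.
D = -1.333333*(1 - 0.035355 - 0.976032) = 0.0152

0.0152


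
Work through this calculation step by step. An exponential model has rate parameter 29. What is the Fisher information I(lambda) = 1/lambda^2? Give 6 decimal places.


Fisher information for exponential: I(lambda) = 1/lambda^2.
lambda = 29, lambda^2 = 841.
I = 1/841 = 0.001189

0.001189


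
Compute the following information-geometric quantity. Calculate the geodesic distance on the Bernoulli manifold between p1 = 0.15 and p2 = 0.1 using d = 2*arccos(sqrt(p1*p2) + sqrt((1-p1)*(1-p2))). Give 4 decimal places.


Geodesic distance on Bernoulli manifold:
d(p1,p2) = 2*arccos(sqrt(p1*p2) + sqrt((1-p1)*(1-p2))).
sqrt(p1*p2) = sqrt(0.15*0.1) = 0.122474.
sqrt((1-p1)*(1-p2)) = sqrt(0.85*0.9) = 0.874643.
arg = 0.122474 + 0.874643 = 0.997117.
d = 2*arccos(0.997117) = 0.1519

0.1519


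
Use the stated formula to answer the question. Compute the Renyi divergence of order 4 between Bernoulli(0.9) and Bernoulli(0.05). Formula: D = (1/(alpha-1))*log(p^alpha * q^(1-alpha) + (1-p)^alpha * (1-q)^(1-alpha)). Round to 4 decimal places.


Renyi divergence of order alpha between Bernoulli distributions:
D = (1/(alpha-1))*log(p^alpha * q^(1-alpha) + (1-p)^alpha * (1-q)^(1-alpha)).
alpha = 4, p = 0.9, q = 0.05.
p^alpha * q^(1-alpha) = 0.9^4 * 0.05^-3 = 5248.8.
(1-p)^alpha * (1-q)^(1-alpha) = 0.1^4 * 0.95^-3 = 0.000117.
sum = 5248.8 + 0.000117 = 5248.800117.
D = (1/3)*log(5248.800117) = 2.8553

2.8553


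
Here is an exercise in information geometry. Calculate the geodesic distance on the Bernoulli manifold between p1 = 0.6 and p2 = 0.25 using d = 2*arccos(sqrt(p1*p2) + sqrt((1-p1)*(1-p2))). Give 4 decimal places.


Geodesic distance on Bernoulli manifold:
d(p1,p2) = 2*arccos(sqrt(p1*p2) + sqrt((1-p1)*(1-p2))).
sqrt(p1*p2) = sqrt(0.6*0.25) = 0.387298.
sqrt((1-p1)*(1-p2)) = sqrt(0.4*0.75) = 0.547723.
arg = 0.387298 + 0.547723 = 0.935021.
d = 2*arccos(0.935021) = 0.7250

0.7250


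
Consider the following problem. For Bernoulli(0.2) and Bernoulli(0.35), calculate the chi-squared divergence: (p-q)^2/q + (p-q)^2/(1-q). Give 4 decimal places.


Chi-squared divergence between Bernoulli distributions:
chi^2 = (p-q)^2/q + (p-q)^2/(1-q).
p = 0.2, q = 0.35, p-q = -0.15.
(p-q)^2 = 0.0225.
term1 = 0.0225/0.35 = 0.064286.
term2 = 0.0225/0.65 = 0.034615.
chi^2 = 0.064286 + 0.034615 = 0.0989

0.0989


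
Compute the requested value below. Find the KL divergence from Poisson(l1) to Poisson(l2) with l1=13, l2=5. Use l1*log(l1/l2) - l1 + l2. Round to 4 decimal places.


KL divergence for Poisson:
KL = l1*log(l1/l2) - l1 + l2.
l1 = 13, l2 = 5.
log(13/5) = 0.955511.
l1*log(l1/l2) = 13 * 0.955511 = 12.421649.
KL = 12.421649 - 13 + 5 = 4.4216

4.4216


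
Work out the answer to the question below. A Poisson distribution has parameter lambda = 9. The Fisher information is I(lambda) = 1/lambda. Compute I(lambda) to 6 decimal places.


Fisher information for Poisson: I(lambda) = 1/lambda.
lambda = 9.
I(lambda) = 1/9 = 0.111111

0.111111


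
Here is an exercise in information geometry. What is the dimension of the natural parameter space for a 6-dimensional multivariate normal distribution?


Exponential family dimension calculation:
For 6-dim MVN: mean has 6 params, covariance has 6*7/2 = 21 unique entries.
Total dim = 6 + 21 = 27.

27


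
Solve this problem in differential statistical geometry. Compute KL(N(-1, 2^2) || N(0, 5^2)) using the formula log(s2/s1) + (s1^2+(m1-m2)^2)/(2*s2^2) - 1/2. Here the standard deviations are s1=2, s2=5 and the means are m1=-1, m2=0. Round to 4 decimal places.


KL divergence between normal distributions:
KL = log(s2/s1) + (s1^2 + (m1-m2)^2)/(2*s2^2) - 1/2.
log(5/2) = 0.916291.
(2^2 + (-1-0)^2)/(2*5^2) = (4 + 1)/50 = 0.1.
KL = 0.916291 + 0.1 - 0.5 = 0.5163

0.5163


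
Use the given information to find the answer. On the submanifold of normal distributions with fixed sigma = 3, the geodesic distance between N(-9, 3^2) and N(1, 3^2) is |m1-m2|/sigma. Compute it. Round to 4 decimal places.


On the fixed-variance normal subfamily, geodesic distance = |m1-m2|/sigma.
|-9 - 1| = 10.
sigma = 3.
d = 10/3 = 3.3333

3.3333


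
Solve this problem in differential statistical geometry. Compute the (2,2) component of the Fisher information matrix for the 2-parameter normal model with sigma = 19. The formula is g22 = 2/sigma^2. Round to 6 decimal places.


For the 2-parameter normal family, the Fisher metric has:
  g11 = 1/sigma^2, g22 = 2/sigma^2.
sigma = 19, sigma^2 = 361.
g22 = 0.005540

0.005540


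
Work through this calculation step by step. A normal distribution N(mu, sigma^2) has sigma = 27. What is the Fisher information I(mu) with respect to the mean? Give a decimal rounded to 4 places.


The Fisher information for the mean of a normal distribution is I(mu) = 1/sigma^2.
sigma = 27, so sigma^2 = 729.
I(mu) = 1/729 = 0.0014

0.0014


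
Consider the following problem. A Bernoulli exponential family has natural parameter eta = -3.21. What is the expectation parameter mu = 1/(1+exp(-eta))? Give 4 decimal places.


Dual coordinate (expectation parameter) for Bernoulli:
mu = 1/(1+exp(-eta)).
eta = -3.21.
exp(-eta) = exp(3.21) = 24.779086.
mu = 1/(1+24.779086) = 0.0388

0.0388


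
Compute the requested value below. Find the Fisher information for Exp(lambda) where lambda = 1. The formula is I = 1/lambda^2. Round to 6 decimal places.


Fisher information for exponential: I(lambda) = 1/lambda^2.
lambda = 1, lambda^2 = 1.
I = 1/1 = 1.000000

1.000000


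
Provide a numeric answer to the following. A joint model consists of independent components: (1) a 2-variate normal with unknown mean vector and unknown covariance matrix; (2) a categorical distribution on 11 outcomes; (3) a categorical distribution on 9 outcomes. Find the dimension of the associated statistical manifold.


The dimension of a statistical manifold equals the number of free
(independent) real parameters of the model. For a product of independent
blocks the parameter counts add.
- 2-variate normal: 2 (mean) + 2*3/2 = 3 (symmetric covariance) = 5.
- categorical on 11 outcomes (probabilities sum to 1): 11-1 = 10.
- categorical on 9 outcomes (probabilities sum to 1): 9-1 = 8.
Total = 5 + 10 + 8 = 23.
Dimension = 23

23


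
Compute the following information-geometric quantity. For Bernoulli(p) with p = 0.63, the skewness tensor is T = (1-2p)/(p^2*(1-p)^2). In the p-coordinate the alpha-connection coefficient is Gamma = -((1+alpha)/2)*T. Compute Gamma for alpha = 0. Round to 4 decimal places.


Skewness (Amari-Chentsov) tensor: T = (1-2p)/(p^2*(1-p)^2).
p = 0.63, 1-2p = -0.26, p^2 = 0.3969, (1-p)^2 = 0.1369.
T = -0.26/(0.3969 * 0.1369) = -4.785076.
In the p-coordinate, Gamma^(alpha) = Gamma^(0) - (alpha/2)*T with Gamma^(0) = (1/2)*g'(p) = -T/2,
so Gamma^(alpha) = -((1+alpha)/2)*T.
alpha = 0, -(1+alpha)/2 = -0.5.
Gamma = -0.5 * -4.785076 = 2.3925

2.3925


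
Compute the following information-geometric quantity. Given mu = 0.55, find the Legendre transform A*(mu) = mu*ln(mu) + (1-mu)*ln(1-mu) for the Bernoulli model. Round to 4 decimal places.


Legendre transform for Bernoulli:
A*(mu) = mu*log(mu) + (1-mu)*log(1-mu).
mu = 0.55, 1-mu = 0.45.
mu*log(mu) = 0.55*log(0.55) = -0.32881.
(1-mu)*log(1-mu) = 0.45*log(0.45) = -0.359328.
A* = -0.32881 + -0.359328 = -0.6881

-0.6881


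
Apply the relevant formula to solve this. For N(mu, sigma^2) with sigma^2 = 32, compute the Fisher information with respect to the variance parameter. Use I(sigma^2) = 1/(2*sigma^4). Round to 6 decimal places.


Fisher information for variance: I(sigma^2) = 1/(2*sigma^4).
sigma^2 = 32, so sigma^4 = 1024.
I = 1/(2*1024) = 1/2048 = 0.000488

0.000488


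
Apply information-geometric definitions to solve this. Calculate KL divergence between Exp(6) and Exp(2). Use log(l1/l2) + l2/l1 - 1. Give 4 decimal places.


KL divergence for exponential family:
KL = log(l1/l2) + l2/l1 - 1.
log(6/2) = 1.098612.
2/6 = 0.333333.
KL = 1.098612 + 0.333333 - 1 = 0.4319

0.4319


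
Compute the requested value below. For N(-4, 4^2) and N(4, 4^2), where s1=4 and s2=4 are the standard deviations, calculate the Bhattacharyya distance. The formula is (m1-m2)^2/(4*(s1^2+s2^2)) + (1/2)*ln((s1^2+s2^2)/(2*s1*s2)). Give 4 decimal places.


Bhattacharyya distance between two Gaussians:
DB = (m1-m2)^2/(4*(s1^2+s2^2)) + (1/2)*ln((s1^2+s2^2)/(2*s1*s2)).
(m1-m2)^2 = (-8)^2 = 64.
s1^2+s2^2 = 16 + 16 = 32.
term1 = 64/128 = 0.5.
term2 = 0.5*ln(32/32.0) = 0.0.
DB = 0.5 + 0.0 = 0.5000

0.5000


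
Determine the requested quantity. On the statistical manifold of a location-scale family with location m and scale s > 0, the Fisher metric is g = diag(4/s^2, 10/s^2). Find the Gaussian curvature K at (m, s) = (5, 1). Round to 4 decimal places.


The metric has the form g = (A dm^2 + B ds^2)/s^2 with A = 4, B = 10.
Substitute u = sqrt(A/B)*m: g = B*(du^2 + ds^2)/s^2, i.e. B times the
Poincare upper half-plane metric, which has constant Gaussian curvature -1.
Scaling a 2D metric by a constant c divides the Gaussian curvature by c,
so K = -1/B = -1/(10) = -0.1000 everywhere (the point (m, s) = (5, 1) is irrelevant:
the curvature is constant).
The requested Gaussian curvature is K = -0.1000.

-0.1000


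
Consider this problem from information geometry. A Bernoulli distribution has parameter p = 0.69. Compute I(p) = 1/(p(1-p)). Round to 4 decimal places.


For Bernoulli(p), Fisher information is I(p) = 1/(p*(1-p)).
p = 0.69, 1-p = 0.31.
p*(1-p) = 0.2139.
I(p) = 1/0.2139 = 4.6751

4.6751


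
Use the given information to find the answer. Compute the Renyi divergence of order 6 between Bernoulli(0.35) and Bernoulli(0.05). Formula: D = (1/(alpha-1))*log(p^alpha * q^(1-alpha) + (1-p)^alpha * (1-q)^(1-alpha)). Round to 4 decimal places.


Renyi divergence of order alpha between Bernoulli distributions:
D = (1/(alpha-1))*log(p^alpha * q^(1-alpha) + (1-p)^alpha * (1-q)^(1-alpha)).
alpha = 6, p = 0.35, q = 0.05.
p^alpha * q^(1-alpha) = 0.35^6 * 0.05^-5 = 5882.45.
(1-p)^alpha * (1-q)^(1-alpha) = 0.65^6 * 0.95^-5 = 0.097468.
sum = 5882.45 + 0.097468 = 5882.547468.
D = (1/5)*log(5882.547468) = 1.7359

1.7359


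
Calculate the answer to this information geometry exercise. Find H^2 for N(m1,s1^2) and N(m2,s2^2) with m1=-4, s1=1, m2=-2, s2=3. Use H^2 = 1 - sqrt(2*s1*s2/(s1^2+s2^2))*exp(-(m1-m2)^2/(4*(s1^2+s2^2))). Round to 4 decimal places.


Squared Hellinger distance for Gaussians:
H^2 = 1 - sqrt(2*s1*s2/(s1^2+s2^2)) * exp(-(m1-m2)^2/(4*(s1^2+s2^2))).
s1^2 = 1, s2^2 = 9, s1^2+s2^2 = 10.
sqrt(2*1*3/(10)) = 0.774597.
(m1-m2)^2 = (-2)^2 = 4.
exp(-4/(4*10)) = exp(-0.1) = 0.904837.
H^2 = 1 - 0.774597*0.904837 = 0.2991

0.2991


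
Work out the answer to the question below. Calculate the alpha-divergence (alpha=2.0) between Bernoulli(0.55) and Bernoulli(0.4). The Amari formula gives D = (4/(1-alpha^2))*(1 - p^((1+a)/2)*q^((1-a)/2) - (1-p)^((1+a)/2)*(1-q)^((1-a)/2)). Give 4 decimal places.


Amari alpha-divergence:
D = (4/(1-alpha^2))*(1 - p^((1+a)/2)*q^((1-a)/2) - (1-p)^((1+a)/2)*(1-q)^((1-a)/2)).
alpha = 2.0, p = 0.55, q = 0.4.
e1 = (1+alpha)/2 = 1.5, e2 = (1-alpha)/2 = -0.5.
t1 = p^e1 * q^e2 = 0.55^1.5 * 0.4^-0.5 = 0.644932.
t2 = (1-p)^e1 * (1-q)^e2 = 0.45^1.5 * 0.6^-0.5 = 0.389711.
4/(1-alpha^2) = -1.333333.
D = -1.333333*(1 - 0.644932 - 0.389711) = 0.0462

0.0462


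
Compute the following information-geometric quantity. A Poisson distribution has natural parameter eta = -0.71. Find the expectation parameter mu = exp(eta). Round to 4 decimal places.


Expectation parameter for Poisson exponential family:
mu = exp(eta).
eta = -0.71.
mu = exp(-0.71) = 0.4916

0.4916


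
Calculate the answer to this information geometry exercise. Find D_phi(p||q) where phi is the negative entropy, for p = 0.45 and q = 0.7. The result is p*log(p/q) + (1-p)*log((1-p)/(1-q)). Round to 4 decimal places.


Bregman divergence with negative entropy generator:
D = p*log(p/q) + (1-p)*log((1-p)/(1-q)).
p = 0.45, q = 0.7.
p*log(p/q) = 0.45*log(0.45/0.7) = -0.198825.
(1-p)*log((1-p)/(1-q)) = 0.55*log(0.55/0.3) = 0.333375.
D = -0.198825 + 0.333375 = 0.1345

0.1345


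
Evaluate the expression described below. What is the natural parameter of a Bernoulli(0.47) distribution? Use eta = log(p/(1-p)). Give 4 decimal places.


Natural parameter for Bernoulli: eta = log(p/(1-p)).
p = 0.47, 1-p = 0.53.
p/(1-p) = 0.886792.
eta = log(0.886792) = -0.1201

-0.1201


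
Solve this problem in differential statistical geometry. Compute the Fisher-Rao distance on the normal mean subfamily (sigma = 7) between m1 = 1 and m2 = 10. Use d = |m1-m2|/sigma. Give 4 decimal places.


On the fixed-variance normal subfamily, geodesic distance = |m1-m2|/sigma.
|1 - 10| = 9.
sigma = 7.
d = 9/7 = 1.2857

1.2857


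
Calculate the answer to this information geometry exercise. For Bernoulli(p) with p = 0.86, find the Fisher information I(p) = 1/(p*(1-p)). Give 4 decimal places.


For Bernoulli(p), Fisher information is I(p) = 1/(p*(1-p)).
p = 0.86, 1-p = 0.14.
p*(1-p) = 0.1204.
I(p) = 1/0.1204 = 8.3056

8.3056


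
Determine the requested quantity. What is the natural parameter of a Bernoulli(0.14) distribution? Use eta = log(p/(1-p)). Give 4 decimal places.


Natural parameter for Bernoulli: eta = log(p/(1-p)).
p = 0.14, 1-p = 0.86.
p/(1-p) = 0.162791.
eta = log(0.162791) = -1.8153

-1.8153


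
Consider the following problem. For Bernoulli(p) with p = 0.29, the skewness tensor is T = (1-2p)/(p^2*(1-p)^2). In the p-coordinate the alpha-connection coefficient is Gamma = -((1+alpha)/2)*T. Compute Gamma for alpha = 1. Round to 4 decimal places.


Skewness (Amari-Chentsov) tensor: T = (1-2p)/(p^2*(1-p)^2).
p = 0.29, 1-2p = 0.42, p^2 = 0.0841, (1-p)^2 = 0.5041.
T = 0.42/(0.0841 * 0.5041) = 9.906873.
In the p-coordinate, Gamma^(alpha) = Gamma^(0) - (alpha/2)*T with Gamma^(0) = (1/2)*g'(p) = -T/2,
so Gamma^(alpha) = -((1+alpha)/2)*T.
alpha = 1, -(1+alpha)/2 = -1.0.
Gamma = -1.0 * 9.906873 = -9.9069

-9.9069


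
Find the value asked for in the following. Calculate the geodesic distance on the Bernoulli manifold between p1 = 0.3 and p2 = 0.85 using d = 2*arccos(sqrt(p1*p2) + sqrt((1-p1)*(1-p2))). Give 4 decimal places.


Geodesic distance on Bernoulli manifold:
d(p1,p2) = 2*arccos(sqrt(p1*p2) + sqrt((1-p1)*(1-p2))).
sqrt(p1*p2) = sqrt(0.3*0.85) = 0.504975.
sqrt((1-p1)*(1-p2)) = sqrt(0.7*0.15) = 0.324037.
arg = 0.504975 + 0.324037 = 0.829012.
d = 2*arccos(0.829012) = 1.1869

1.1869


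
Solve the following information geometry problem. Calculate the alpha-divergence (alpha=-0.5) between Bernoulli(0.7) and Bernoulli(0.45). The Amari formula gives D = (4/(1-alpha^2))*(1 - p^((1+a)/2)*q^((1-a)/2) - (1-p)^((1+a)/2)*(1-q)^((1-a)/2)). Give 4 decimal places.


Amari alpha-divergence:
D = (4/(1-alpha^2))*(1 - p^((1+a)/2)*q^((1-a)/2) - (1-p)^((1+a)/2)*(1-q)^((1-a)/2)).
alpha = -0.5, p = 0.7, q = 0.45.
e1 = (1+alpha)/2 = 0.25, e2 = (1-alpha)/2 = 0.75.
t1 = p^e1 * q^e2 = 0.7^0.25 * 0.45^0.75 = 0.502555.
t2 = (1-p)^e1 * (1-q)^e2 = 0.3^0.25 * 0.55^0.75 = 0.472664.
4/(1-alpha^2) = 5.333333.
D = 5.333333*(1 - 0.502555 - 0.472664) = 0.1322

0.1322


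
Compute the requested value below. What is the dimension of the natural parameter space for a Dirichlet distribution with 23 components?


Exponential family dimension calculation:
Dirichlet with 23 components has 23 natural parameters.

23


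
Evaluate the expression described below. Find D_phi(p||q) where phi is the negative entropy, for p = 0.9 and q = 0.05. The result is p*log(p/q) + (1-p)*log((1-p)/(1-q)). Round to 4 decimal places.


Bregman divergence with negative entropy generator:
D = p*log(p/q) + (1-p)*log((1-p)/(1-q)).
p = 0.9, q = 0.05.
p*log(p/q) = 0.9*log(0.9/0.05) = 2.601335.
(1-p)*log((1-p)/(1-q)) = 0.1*log(0.1/0.95) = -0.225129.
D = 2.601335 + -0.225129 = 2.3762

2.3762


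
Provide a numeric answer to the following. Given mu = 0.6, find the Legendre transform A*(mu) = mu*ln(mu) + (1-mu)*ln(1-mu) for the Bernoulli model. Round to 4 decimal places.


Legendre transform for Bernoulli:
A*(mu) = mu*log(mu) + (1-mu)*log(1-mu).
mu = 0.6, 1-mu = 0.4.
mu*log(mu) = 0.6*log(0.6) = -0.306495.
(1-mu)*log(1-mu) = 0.4*log(0.4) = -0.366516.
A* = -0.306495 + -0.366516 = -0.6730

-0.6730


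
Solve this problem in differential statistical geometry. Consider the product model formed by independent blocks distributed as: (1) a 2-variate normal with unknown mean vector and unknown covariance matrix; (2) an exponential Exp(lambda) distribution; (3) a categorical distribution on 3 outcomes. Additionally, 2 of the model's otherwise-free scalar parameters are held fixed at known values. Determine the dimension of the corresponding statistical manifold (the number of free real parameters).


The dimension of a statistical manifold equals the number of free
(independent) real parameters of the model. For a product of independent
blocks the parameter counts add.
- 2-variate normal: 2 (mean) + 2*3/2 = 3 (symmetric covariance) = 5.
- exponential (lambda): 1.
- categorical on 3 outcomes (probabilities sum to 1): 3-1 = 2.
Total = 5 + 1 + 2 = 8.
2 parameter(s) fixed at known values: 8 - 2 = 6.
Dimension = 6

6
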